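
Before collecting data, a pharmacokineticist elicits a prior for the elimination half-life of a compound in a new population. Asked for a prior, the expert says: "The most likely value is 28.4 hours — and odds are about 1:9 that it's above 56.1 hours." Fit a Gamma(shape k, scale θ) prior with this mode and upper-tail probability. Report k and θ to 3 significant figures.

Gamma(k,θ) with k>1 has mode (k−1)θ, so θ = 28.4/(k−1).
Need P(X < 56.1) = 0.9 with θ tied to k this way. Start at k = 2, θ = 28.4: P(X<56.1) ≈ 0.587.
Too low — raise k to concentrate. Iterating converges to k ≈ 5.14.
Then θ = 28.4/(5.14−1) ≈ 6.87.

k ≈ 5.14, θ ≈ 6.87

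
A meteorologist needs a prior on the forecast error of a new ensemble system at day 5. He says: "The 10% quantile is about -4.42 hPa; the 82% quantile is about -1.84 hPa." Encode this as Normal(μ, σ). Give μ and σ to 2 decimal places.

The p-quantile of Normal(μ,σ) is μ + z_p·σ, with z_{0.1} = -1.282 and z_{0.82} = 0.9154.
Eliminate σ: μ = (z₂·x₁ − z₁·x₂)/(z₂ − z₁) = (0.9154·-4.42 − (-1.282)·-1.84)/2.197 = -2.91.
Then σ = (x₂ − x₁)/(z₂ − z₁) = (-1.84 − -4.42)/2.197 = 1.17.

μ = -2.91, σ = 1.17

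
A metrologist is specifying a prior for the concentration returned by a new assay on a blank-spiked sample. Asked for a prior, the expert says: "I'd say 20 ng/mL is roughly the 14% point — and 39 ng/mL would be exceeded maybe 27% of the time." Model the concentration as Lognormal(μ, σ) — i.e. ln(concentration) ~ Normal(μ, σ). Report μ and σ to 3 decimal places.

μ ≈ 3.422, σ ≈ 0.394

If T ~ Lognormal(μ,σ) then ln T ~ Normal(μ,σ), so the p-quantile of ln T is μ + z_p·σ.
ln(20) = 2.996 and ln(39) = 3.664; z_{0.14} = -1.08, z_{0.73} = 0.6128.
σ = (3.664 − 2.996)/(0.6128 − (-1.08)) = 0.394.
μ = 2.996 − (-1.08)·0.394 = 3.422.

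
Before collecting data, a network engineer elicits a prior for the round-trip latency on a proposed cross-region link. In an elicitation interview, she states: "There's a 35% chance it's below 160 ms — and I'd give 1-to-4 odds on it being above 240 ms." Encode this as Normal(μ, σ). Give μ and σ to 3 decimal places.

For Normal(μ,σ), the p-quantile is μ + z_p·σ. Here z_{0.35} = -0.3853, z_{0.8} = 0.8416.
So 160 = μ − 0.3853σ and 240 = μ + 0.8416σ.
Subtracting: σ = (240 − 160)/(0.8416 − (-0.3853)) = 65.203.
Then μ = 160 − (-0.3853)·65.203 = 185.124.

μ = 185.124, σ = 65.203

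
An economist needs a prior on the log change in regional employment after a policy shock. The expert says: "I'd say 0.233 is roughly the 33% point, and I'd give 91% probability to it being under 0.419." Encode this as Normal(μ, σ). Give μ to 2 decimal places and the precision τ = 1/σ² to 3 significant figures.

The p-quantile of Normal(μ,σ) is μ + z_p·σ, with z_{0.33} = -0.4399 and z_{0.91} = 1.341.
Eliminate σ: μ = (z₂·x₁ − z₁·x₂)/(z₂ − z₁) = (1.341·0.233 − (-0.4399)·0.419)/1.781 = 0.28.
Then σ = (x₂ − x₁)/(z₂ − z₁) = (0.419 − 0.233)/1.781 = 0.10.
Precision τ = 1/σ² = 1/0.1045² = 91.7.

μ = 0.28, τ = 91.7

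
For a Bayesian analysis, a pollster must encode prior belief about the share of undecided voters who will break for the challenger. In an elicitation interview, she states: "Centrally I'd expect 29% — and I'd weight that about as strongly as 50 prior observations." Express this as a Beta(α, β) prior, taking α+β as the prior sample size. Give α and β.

Under the effective-sample-size interpretation, Beta(α, β) has prior mean α/(α+β) and prior sample size α+β.
So α+β = 50 and α/(α+β) = 0.29, giving α = 0.29·50 = 14.5 and β = 50 − 14.5 = 35.5.

α = 14.5, β = 35.5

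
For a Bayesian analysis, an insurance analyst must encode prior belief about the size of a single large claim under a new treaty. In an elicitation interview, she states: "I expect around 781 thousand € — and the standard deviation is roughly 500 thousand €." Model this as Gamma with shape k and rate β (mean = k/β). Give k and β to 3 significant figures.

k ≈ 2.44, β ≈ 0.00312

For Gamma(k, rate β): mean = k/β, variance = k/β², so CV = 1/√k.
CV = SD/mean = 500/781 = 0.6402, hence k = 1/CV² = 2.44.
Then β = k/mean = 2.44/781 = 0.00312.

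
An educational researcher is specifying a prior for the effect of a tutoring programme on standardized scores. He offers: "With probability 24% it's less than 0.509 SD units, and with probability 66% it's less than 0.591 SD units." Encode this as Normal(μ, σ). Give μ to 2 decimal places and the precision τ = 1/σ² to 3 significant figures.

The p-quantile of Normal(μ,σ) is μ + z_p·σ, with z_{0.24} = -0.7063 and z_{0.66} = 0.4125.
Eliminate σ: μ = (z₂·x₁ − z₁·x₂)/(z₂ − z₁) = (0.4125·0.509 − (-0.7063)·0.591)/1.119 = 0.56.
Then σ = (x₂ − x₁)/(z₂ − z₁) = (0.591 − 0.509)/1.119 = 0.07.
Precision τ = 1/σ² = 1/0.0733² = 186.

μ = 0.56, τ = 186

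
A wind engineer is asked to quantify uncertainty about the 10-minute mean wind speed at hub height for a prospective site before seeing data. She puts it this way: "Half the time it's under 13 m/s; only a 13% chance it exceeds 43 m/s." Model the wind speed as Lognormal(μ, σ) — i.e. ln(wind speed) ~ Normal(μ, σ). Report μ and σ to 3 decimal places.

If T ~ Lognormal(μ,σ) then ln T ~ Normal(μ,σ), so the p-quantile of ln T is μ + z_p·σ.
ln(13) = 2.565 and ln(43) = 3.761; z_{0.5} = 0, z_{0.87} = 1.126.
σ = (3.761 − 2.565)/(1.126 − (0)) = 1.062.
μ = 2.565 − (0)·1.062 = 2.565.

μ ≈ 2.565, σ ≈ 1.062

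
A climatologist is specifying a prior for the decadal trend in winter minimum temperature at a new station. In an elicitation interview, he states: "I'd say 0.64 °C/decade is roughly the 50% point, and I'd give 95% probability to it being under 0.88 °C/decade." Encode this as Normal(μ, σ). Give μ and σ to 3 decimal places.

The p-quantile of Normal(μ,σ) is μ + z_p·σ, with z_{0.5} = 0 and z_{0.95} = 1.645.
Eliminate σ: μ = (z₂·x₁ − z₁·x₂)/(z₂ − z₁) = (1.645·0.64 − (0)·0.88)/1.645 = 0.640.
Then σ = (x₂ − x₁)/(z₂ − z₁) = (0.88 − 0.64)/1.645 = 0.146.

μ = 0.640, σ = 0.146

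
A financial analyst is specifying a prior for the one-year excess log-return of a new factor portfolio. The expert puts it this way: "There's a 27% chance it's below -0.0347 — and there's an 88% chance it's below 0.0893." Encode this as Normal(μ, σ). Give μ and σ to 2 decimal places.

The p-quantile of Normal(μ,σ) is μ + z_p·σ, with z_{0.27} = -0.6128 and z_{0.88} = 1.175.
Eliminate σ: μ = (z₂·x₁ − z₁·x₂)/(z₂ − z₁) = (1.175·-0.0347 − (-0.6128)·0.0893)/1.788 = 0.01.
Then σ = (x₂ − x₁)/(z₂ − z₁) = (0.0893 − -0.0347)/1.788 = 0.07.

μ = 0.01, σ = 0.07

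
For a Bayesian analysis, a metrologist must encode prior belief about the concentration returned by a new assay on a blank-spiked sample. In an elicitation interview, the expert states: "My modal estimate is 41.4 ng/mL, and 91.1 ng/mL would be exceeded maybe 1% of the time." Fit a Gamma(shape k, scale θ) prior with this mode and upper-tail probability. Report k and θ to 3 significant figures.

Gamma(k,θ) with k>1 has mode (k−1)θ, so θ = 41.4/(k−1).
Need P(X < 91.1) = 0.99 with θ tied to k this way. Start at k = 2, θ = 41.4: P(X<91.1) ≈ 0.646.
Too low — raise k to concentrate. Iterating converges to k ≈ 8.75.
Then θ = 41.4/(8.75−1) ≈ 5.34.

k ≈ 8.75, θ ≈ 5.34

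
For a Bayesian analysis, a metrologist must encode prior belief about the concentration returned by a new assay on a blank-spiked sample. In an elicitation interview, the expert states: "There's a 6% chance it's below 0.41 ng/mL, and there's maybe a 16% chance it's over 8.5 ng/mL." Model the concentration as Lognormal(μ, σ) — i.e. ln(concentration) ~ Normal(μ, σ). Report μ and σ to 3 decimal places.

If T ~ Lognormal(μ,σ) then ln T ~ Normal(μ,σ), so the p-quantile of ln T is μ + z_p·σ.
ln(0.41) = -0.8916 and ln(8.5) = 2.14; z_{0.06} = -1.555, z_{0.84} = 0.9945.
σ = (2.14 − -0.8916)/(0.9945 − (-1.555)) = 1.189.
μ = -0.8916 − (-1.555)·1.189 = 0.957.

μ ≈ 0.957, σ ≈ 1.189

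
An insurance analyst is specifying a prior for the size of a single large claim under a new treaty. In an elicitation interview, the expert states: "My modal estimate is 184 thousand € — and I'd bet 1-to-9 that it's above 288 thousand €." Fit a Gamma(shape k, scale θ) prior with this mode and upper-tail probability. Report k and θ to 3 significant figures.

k ≈ 10.3, θ ≈ 19.7

Gamma(k,θ) with k>1 has mode (k−1)θ, so θ = 184/(k−1).
Need P(X < 288) = 0.9 with θ tied to k this way. Start at k = 2, θ = 184: P(X<288) ≈ 0.464.
Too low — raise k to concentrate. Iterating converges to k ≈ 10.3.
Then θ = 184/(10.3−1) ≈ 19.7.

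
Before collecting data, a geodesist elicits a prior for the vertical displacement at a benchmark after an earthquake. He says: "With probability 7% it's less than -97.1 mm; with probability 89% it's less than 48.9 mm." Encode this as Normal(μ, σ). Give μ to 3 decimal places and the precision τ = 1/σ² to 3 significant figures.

μ = -17.366, τ = 0.000343

For Normal(μ,σ), the p-quantile is μ + z_p·σ. Here z_{0.07} = -1.476, z_{0.89} = 1.227.
So -97.1 = μ − 1.476σ and 48.9 = μ + 1.227σ.
Subtracting: σ = (48.9 − -97.1)/(1.227 − (-1.476)) = 54.028.
Then μ = -97.1 − (-1.476)·54.028 = -17.366.
Precision τ = 1/σ² = 1/54.03² = 0.000343.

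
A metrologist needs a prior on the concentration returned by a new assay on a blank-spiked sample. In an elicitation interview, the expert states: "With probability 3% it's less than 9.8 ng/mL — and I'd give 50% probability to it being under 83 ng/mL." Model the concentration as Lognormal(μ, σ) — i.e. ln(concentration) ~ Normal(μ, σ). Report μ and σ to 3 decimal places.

If T ~ Lognormal(μ,σ) then ln T ~ Normal(μ,σ), so the p-quantile of ln T is μ + z_p·σ.
ln(9.8) = 2.282 and ln(83) = 4.419; z_{0.03} = -1.881, z_{0.5} = 0.
σ = (4.419 − 2.282)/(0 − (-1.881)) = 1.136.
μ = 2.282 − (-1.881)·1.136 = 4.419.

μ ≈ 4.419, σ ≈ 1.136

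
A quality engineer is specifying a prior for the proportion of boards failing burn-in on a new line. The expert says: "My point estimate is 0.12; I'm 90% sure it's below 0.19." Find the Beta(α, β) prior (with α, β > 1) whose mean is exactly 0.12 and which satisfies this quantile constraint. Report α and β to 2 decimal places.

α ≈ 4.59, β ≈ 33.67

With mean 0.12 fixed, write α = 0.12s, β = 0.88s where s = α+β.
Need P(θ < 0.19) = 0.9 under Beta(0.12s, 0.88s). Normal approximation: (q−m)/√(m(1−m)/s) ≈ z_{0.9} = 1.28, so s ≈ 0.12·0.88·(1.28)²/(0.19−0.12)² = 35.4.
At s = 35.4: P(θ<0.19) ≈ 0.893. Adjusting to match 0.9 gives s ≈ 38.26.
So α = 0.12·38.26 ≈ 4.59, β = 0.88·38.26 ≈ 33.67.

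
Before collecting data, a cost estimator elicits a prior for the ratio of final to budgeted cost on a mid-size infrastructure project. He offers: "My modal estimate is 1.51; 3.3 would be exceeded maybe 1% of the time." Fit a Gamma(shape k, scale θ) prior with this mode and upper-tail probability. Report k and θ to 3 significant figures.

Gamma(k,θ) with k>1 has mode (k−1)θ, so θ = 1.51/(k−1).
Need P(X < 3.3) = 0.99 with θ tied to k this way. Start at k = 2, θ = 1.51: P(X<3.3) ≈ 0.642.
Too low — raise k to concentrate. Iterating converges to k ≈ 8.9.
Then θ = 1.51/(8.9−1) ≈ 0.191.

k ≈ 8.9, θ ≈ 0.191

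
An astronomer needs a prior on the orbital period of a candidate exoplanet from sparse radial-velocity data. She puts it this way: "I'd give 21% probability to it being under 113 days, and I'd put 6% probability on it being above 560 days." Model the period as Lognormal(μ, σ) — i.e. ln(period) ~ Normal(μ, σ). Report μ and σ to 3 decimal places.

μ ≈ 5.274, σ ≈ 0.678

If T ~ Lognormal(μ,σ) then ln T ~ Normal(μ,σ), so the p-quantile of ln T is μ + z_p·σ.
ln(113) = 4.727 and ln(560) = 6.328; z_{0.21} = -0.8064, z_{0.94} = 1.555.
σ = (6.328 − 4.727)/(1.555 − (-0.8064)) = 0.678.
μ = 4.727 − (-0.8064)·0.678 = 5.274.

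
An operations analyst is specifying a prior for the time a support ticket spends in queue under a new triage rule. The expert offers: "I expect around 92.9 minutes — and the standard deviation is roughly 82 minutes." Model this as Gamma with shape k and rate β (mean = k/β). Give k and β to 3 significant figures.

k ≈ 1.28, β ≈ 0.0138

For Gamma(k, rate β): mean = k/β, variance = k/β², so CV = 1/√k.
CV = SD/mean = 82/92.9 = 0.8827, hence k = 1/CV² = 1.28.
Then β = k/mean = 1.28/92.9 = 0.0138.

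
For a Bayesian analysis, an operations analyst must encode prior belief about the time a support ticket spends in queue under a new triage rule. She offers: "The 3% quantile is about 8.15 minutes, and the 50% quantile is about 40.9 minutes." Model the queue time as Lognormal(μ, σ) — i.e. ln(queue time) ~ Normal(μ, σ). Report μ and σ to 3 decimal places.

If T ~ Lognormal(μ,σ) then ln T ~ Normal(μ,σ), so the p-quantile of ln T is μ + z_p·σ.
ln(8.15) = 2.098 and ln(40.9) = 3.711; z_{0.03} = -1.881, z_{0.5} = 0.
σ = (3.711 − 2.098)/(0 − (-1.881)) = 0.858.
μ = 2.098 − (-1.881)·0.858 = 3.711.

μ ≈ 3.711, σ ≈ 0.858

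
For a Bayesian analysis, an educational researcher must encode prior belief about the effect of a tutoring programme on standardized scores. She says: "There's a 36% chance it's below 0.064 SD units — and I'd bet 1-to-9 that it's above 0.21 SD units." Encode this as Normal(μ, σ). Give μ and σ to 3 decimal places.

μ = 0.096, σ = 0.089

The p-quantile of Normal(μ,σ) is μ + z_p·σ, with z_{0.36} = -0.3585 and z_{0.9} = 1.282.
Eliminate σ: μ = (z₂·x₁ − z₁·x₂)/(z₂ − z₁) = (1.282·0.064 − (-0.3585)·0.21)/1.64 = 0.096.
Then σ = (x₂ − x₁)/(z₂ − z₁) = (0.21 − 0.064)/1.64 = 0.089.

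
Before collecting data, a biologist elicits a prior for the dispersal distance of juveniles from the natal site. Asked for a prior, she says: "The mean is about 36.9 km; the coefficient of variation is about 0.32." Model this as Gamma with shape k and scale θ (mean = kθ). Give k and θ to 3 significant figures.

k ≈ 9.77, θ ≈ 3.78

For Gamma(k, scale θ): mean = kθ, variance = kθ², so CV = 1/√k.
CV = 0.32, hence k = 1/CV² = 9.77.
Then θ = mean/k = 36.9/9.77 = 3.78.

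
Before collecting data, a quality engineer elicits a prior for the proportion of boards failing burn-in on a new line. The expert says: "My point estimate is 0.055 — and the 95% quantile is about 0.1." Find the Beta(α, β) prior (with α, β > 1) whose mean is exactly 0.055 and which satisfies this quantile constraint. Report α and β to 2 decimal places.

α ≈ 4.78, β ≈ 82.13

With mean 0.055 fixed, write α = 0.055s, β = 0.945s where s = α+β.
Need P(θ < 0.1) = 0.95 under Beta(0.055s, 0.945s). Normal approximation: (q−m)/√(m(1−m)/s) ≈ z_{0.95} = 1.64, so s ≈ 0.055·0.945·(1.64)²/(0.1−0.055)² = 69.4.
At s = 69.4: P(θ<0.1) ≈ 0.933. Adjusting to match 0.95 gives s ≈ 86.91.
So α = 0.055·86.91 ≈ 4.78, β = 0.945·86.91 ≈ 82.13.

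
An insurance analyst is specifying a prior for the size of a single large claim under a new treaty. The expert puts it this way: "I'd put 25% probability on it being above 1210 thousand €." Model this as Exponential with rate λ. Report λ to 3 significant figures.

P(T > 1210.0) = e^(−λ·1210.0) = 0.25, so λ = −ln(0.25)/1210.0 = 0.00115.

λ ≈ 0.00115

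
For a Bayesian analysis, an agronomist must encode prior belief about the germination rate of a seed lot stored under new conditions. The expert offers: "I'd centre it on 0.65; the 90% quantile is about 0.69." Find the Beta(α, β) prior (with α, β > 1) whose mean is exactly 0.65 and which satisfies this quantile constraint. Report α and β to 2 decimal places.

With mean 0.65 fixed, write α = 0.65s, β = 0.35s where s = α+β.
Need P(θ < 0.69) = 0.9 under Beta(0.65s, 0.35s). Normal approximation: (q−m)/√(m(1−m)/s) ≈ z_{0.9} = 1.28, so s ≈ 0.65·0.35·(1.28)²/(0.69−0.65)² = 233.5.
At s = 233.5: P(θ<0.69) ≈ 0.902. Adjusting to match 0.9 gives s ≈ 229.83.
So α = 0.65·229.83 ≈ 149.39, β = 0.35·229.83 ≈ 80.44.

α ≈ 149.39, β ≈ 80.44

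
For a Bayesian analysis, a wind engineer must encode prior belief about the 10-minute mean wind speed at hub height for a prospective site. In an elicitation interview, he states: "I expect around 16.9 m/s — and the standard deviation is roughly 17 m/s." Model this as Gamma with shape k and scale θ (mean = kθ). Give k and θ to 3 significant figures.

For Gamma(k, scale θ): mean = kθ, variance = kθ², so CV = 1/√k.
CV = SD/mean = 17/16.9 = 1.006, hence k = 1/CV² = 0.988.
Then θ = mean/k = 16.9/0.988 = 17.1.

k ≈ 0.988, θ ≈ 17.1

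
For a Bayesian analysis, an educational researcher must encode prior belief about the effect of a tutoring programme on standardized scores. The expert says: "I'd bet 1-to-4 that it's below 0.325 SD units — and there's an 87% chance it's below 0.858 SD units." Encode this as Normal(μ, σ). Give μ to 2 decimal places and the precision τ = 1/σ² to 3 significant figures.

μ = 0.55, τ = 13.6

The p-quantile of Normal(μ,σ) is μ + z_p·σ, with z_{0.2} = -0.8416 and z_{0.87} = 1.126.
Eliminate σ: μ = (z₂·x₁ − z₁·x₂)/(z₂ − z₁) = (1.126·0.325 − (-0.8416)·0.858)/1.968 = 0.55.
Then σ = (x₂ − x₁)/(z₂ − z₁) = (0.858 − 0.325)/1.968 = 0.27.
Precision τ = 1/σ² = 1/0.2708² = 13.6.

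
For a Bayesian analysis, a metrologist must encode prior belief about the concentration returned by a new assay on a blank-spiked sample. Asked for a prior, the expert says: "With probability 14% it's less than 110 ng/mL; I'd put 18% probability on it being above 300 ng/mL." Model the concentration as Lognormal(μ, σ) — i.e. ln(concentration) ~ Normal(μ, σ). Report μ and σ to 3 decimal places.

If T ~ Lognormal(μ,σ) then ln T ~ Normal(μ,σ), so the p-quantile of ln T is μ + z_p·σ.
ln(110) = 4.7 and ln(300) = 5.704; z_{0.14} = -1.08, z_{0.82} = 0.9154.
σ = (5.704 − 4.7)/(0.9154 − (-1.08)) = 0.503.
μ = 4.7 − (-1.08)·0.503 = 5.244.

μ ≈ 5.244, σ ≈ 0.503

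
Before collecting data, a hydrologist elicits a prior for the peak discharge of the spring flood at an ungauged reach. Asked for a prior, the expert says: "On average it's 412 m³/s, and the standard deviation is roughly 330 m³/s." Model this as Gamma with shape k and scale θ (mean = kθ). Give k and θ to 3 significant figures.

k ≈ 1.56, θ ≈ 264

For Gamma(k, scale θ): mean = kθ, variance = kθ², so CV = 1/√k.
CV = SD/mean = 330/412 = 0.801, hence k = 1/CV² = 1.56.
Then θ = mean/k = 412/1.56 = 264.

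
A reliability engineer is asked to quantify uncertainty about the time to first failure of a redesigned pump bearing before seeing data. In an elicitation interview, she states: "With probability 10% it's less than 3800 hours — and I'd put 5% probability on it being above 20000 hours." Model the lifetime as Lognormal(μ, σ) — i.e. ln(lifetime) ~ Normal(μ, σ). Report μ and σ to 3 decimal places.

If T ~ Lognormal(μ,σ) then ln T ~ Normal(μ,σ), so the p-quantile of ln T is μ + z_p·σ.
ln(3800) = 8.243 and ln(20000) = 9.903; z_{0.1} = -1.282, z_{0.95} = 1.645.
σ = (9.903 − 8.243)/(1.645 − (-1.282)) = 0.567.
μ = 8.243 − (-1.282)·0.567 = 8.970.

μ ≈ 8.970, σ ≈ 0.567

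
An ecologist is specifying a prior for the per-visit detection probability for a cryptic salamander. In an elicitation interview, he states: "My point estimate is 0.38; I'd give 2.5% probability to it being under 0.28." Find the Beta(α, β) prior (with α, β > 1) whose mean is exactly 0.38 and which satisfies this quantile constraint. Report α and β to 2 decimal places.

With mean 0.38 fixed, write α = 0.38s, β = 0.62s where s = α+β.
Need P(θ < 0.28) = 0.025 under Beta(0.38s, 0.62s). Normal approximation: (q−m)/√(m(1−m)/s) ≈ z_{0.025} = -1.96, so s ≈ 0.38·0.62·(-1.96)²/(0.28−0.38)² = 90.5.
At s = 90.5: P(θ<0.28) ≈ 0.021. Adjusting to match 0.025 gives s ≈ 84.33.
So α = 0.38·84.33 ≈ 32.05, β = 0.62·84.33 ≈ 52.29.

α ≈ 32.05, β ≈ 52.29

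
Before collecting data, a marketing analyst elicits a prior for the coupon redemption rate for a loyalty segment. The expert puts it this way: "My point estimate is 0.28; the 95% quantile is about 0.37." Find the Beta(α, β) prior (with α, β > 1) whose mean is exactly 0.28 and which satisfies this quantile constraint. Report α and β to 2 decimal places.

α ≈ 20.11, β ≈ 51.71

With mean 0.28 fixed, write α = 0.28s, β = 0.72s where s = α+β.
Need P(θ < 0.37) = 0.95 under Beta(0.28s, 0.72s). Normal approximation: (q−m)/√(m(1−m)/s) ≈ z_{0.95} = 1.64, so s ≈ 0.28·0.72·(1.64)²/(0.37−0.28)² = 67.3.
At s = 67.3: P(θ<0.37) ≈ 0.945. Adjusting to match 0.95 gives s ≈ 71.81.
So α = 0.28·71.81 ≈ 20.11, β = 0.72·71.81 ≈ 51.71.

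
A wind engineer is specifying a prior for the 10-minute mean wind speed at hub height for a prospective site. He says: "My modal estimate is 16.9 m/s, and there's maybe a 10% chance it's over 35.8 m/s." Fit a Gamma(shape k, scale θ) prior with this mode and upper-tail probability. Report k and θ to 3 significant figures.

k ≈ 4.41, θ ≈ 4.96

Gamma(k,θ) with k>1 has mode (k−1)θ, so θ = 16.9/(k−1).
Need P(X < 35.8) = 0.9 with θ tied to k this way. Start at k = 2, θ = 16.9: P(X<35.8) ≈ 0.625.
Too low — raise k to concentrate. Iterating converges to k ≈ 4.41.
Then θ = 16.9/(4.41−1) ≈ 4.96.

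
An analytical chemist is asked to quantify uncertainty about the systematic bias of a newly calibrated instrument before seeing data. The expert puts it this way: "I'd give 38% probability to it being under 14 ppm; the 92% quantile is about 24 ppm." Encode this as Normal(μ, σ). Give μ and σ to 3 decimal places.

For Normal(μ,σ), the p-quantile is μ + z_p·σ. Here z_{0.38} = -0.3055, z_{0.92} = 1.405.
So 14 = μ − 0.3055σ and 24 = μ + 1.405σ.
Subtracting: σ = (24 − 14)/(1.405 − (-0.3055)) = 5.846.
Then μ = 14 − (-0.3055)·5.846 = 15.786.

μ = 15.786, σ = 5.846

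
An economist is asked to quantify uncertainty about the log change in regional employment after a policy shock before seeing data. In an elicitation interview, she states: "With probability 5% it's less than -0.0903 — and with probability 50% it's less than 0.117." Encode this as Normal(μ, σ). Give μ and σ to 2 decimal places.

The p-quantile of Normal(μ,σ) is μ + z_p·σ, with z_{0.05} = -1.645 and z_{0.5} = 0.
Eliminate σ: μ = (z₂·x₁ − z₁·x₂)/(z₂ − z₁) = (0·-0.0903 − (-1.645)·0.117)/1.645 = 0.12.
Then σ = (x₂ − x₁)/(z₂ − z₁) = (0.117 − -0.0903)/1.645 = 0.13.

μ = 0.12, σ = 0.13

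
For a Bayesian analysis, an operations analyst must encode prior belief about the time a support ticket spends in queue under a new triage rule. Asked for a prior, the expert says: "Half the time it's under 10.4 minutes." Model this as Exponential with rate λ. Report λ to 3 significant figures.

λ ≈ 0.0666

Exponential median = ln 2 / λ, so λ = ln 2 / 10.4 = 0.0666.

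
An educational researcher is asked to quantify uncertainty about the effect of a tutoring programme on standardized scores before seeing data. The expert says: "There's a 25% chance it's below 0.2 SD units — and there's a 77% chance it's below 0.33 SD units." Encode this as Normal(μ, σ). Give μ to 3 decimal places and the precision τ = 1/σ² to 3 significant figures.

The p-quantile of Normal(μ,σ) is μ + z_p·σ, with z_{0.25} = -0.6745 and z_{0.77} = 0.7388.
Eliminate σ: μ = (z₂·x₁ − z₁·x₂)/(z₂ − z₁) = (0.7388·0.2 − (-0.6745)·0.33)/1.413 = 0.262.
Then σ = (x₂ − x₁)/(z₂ − z₁) = (0.33 − 0.2)/1.413 = 0.092.
Precision τ = 1/σ² = 1/0.09198² = 118.

μ = 0.262, τ = 118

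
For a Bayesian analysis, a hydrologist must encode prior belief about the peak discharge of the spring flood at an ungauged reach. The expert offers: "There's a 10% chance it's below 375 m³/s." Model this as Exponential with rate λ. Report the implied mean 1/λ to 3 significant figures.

mean ≈ 3560 m³/s

P(T < 375.0) = 1 − e^(−λ·375.0) = 0.1, so λ = −ln(1−0.1)/375.0 = −ln(0.9)/375.0 = 0.000281.
Mean = 1/λ = 3560 m³/s.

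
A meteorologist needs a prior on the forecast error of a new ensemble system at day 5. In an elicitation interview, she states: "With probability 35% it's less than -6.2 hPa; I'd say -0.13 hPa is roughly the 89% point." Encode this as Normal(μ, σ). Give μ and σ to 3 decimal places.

μ = -4.749, σ = 3.766

The p-quantile of Normal(μ,σ) is μ + z_p·σ, with z_{0.35} = -0.3853 and z_{0.89} = 1.227.
Eliminate σ: μ = (z₂·x₁ − z₁·x₂)/(z₂ − z₁) = (1.227·-6.2 − (-0.3853)·-0.13)/1.612 = -4.749.
Then σ = (x₂ − x₁)/(z₂ − z₁) = (-0.13 − -6.2)/1.612 = 3.766.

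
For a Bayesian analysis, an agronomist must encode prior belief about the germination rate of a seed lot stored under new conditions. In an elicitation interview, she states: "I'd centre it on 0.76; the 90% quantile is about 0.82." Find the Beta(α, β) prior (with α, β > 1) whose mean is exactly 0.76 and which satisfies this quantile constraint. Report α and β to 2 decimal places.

With mean 0.76 fixed, write α = 0.76s, β = 0.24s where s = α+β.
Need P(θ < 0.82) = 0.9 under Beta(0.76s, 0.24s). Normal approximation: (q−m)/√(m(1−m)/s) ≈ z_{0.9} = 1.28, so s ≈ 0.76·0.24·(1.28)²/(0.82−0.76)² = 83.2.
At s = 83.2: P(θ<0.82) ≈ 0.907. Adjusting to match 0.9 gives s ≈ 78.58.
So α = 0.76·78.58 ≈ 59.72, β = 0.24·78.58 ≈ 18.86.

α ≈ 59.72, β ≈ 18.86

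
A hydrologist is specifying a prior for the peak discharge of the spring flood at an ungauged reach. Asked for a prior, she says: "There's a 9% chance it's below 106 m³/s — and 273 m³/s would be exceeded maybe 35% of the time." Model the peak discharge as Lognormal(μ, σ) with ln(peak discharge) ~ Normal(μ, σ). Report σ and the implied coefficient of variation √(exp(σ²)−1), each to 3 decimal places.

σ ≈ 0.548, CV ≈ 0.592

If T ~ Lognormal(μ,σ) then ln T ~ Normal(μ,σ), so the p-quantile of ln T is μ + z_p·σ.
ln(106) = 4.663 and ln(273) = 5.609; z_{0.09} = -1.341, z_{0.65} = 0.3853.
σ = (5.609 − 4.663)/(0.3853 − (-1.341)) = 0.548.
μ = 4.663 − (-1.341)·0.548 = 5.398.
CV = √(exp(σ²)−1) = √(exp(0.3004)−1) = 0.592.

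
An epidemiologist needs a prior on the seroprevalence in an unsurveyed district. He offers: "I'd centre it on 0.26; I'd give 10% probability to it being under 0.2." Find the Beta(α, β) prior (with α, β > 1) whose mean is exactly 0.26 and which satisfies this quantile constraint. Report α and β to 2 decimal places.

With mean 0.26 fixed, write α = 0.26s, β = 0.74s where s = α+β.
Need P(θ < 0.2) = 0.1 under Beta(0.26s, 0.74s). Normal approximation: (q−m)/√(m(1−m)/s) ≈ z_{0.1} = -1.28, so s ≈ 0.26·0.74·(-1.28)²/(0.2−0.26)² = 87.8.
At s = 87.8: P(θ<0.2) ≈ 0.094. Adjusting to match 0.1 gives s ≈ 83.54.
So α = 0.26·83.54 ≈ 21.72, β = 0.74·83.54 ≈ 61.82.

α ≈ 21.72, β ≈ 61.82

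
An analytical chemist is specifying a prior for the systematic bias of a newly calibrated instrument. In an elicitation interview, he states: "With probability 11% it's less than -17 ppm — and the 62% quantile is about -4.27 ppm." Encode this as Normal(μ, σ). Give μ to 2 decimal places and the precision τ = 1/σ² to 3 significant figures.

The p-quantile of Normal(μ,σ) is μ + z_p·σ, with z_{0.11} = -1.227 and z_{0.62} = 0.3055.
Eliminate σ: μ = (z₂·x₁ − z₁·x₂)/(z₂ − z₁) = (0.3055·-17 − (-1.227)·-4.27)/1.532 = -6.81.
Then σ = (x₂ − x₁)/(z₂ − z₁) = (-4.27 − -17)/1.532 = 8.31.
Precision τ = 1/σ² = 1/8.309² = 0.0145.

μ = -6.81, τ = 0.0145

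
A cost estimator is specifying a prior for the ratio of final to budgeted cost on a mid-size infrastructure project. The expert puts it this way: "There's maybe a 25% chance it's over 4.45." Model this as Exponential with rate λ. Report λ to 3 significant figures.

λ ≈ 0.312

P(T > 4.45) = e^(−λ·4.45) = 0.25, so λ = −ln(0.25)/4.45 = 0.312.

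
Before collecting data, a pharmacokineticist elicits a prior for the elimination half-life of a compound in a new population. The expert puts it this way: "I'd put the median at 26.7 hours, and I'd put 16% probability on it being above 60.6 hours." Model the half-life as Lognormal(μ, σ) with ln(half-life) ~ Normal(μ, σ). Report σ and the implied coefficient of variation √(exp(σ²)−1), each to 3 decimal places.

σ ≈ 0.824, CV ≈ 0.986

If T ~ Lognormal(μ,σ) then ln T ~ Normal(μ,σ), so the p-quantile of ln T is μ + z_p·σ.
ln(26.7) = 3.285 and ln(60.6) = 4.104; z_{0.5} = 0, z_{0.84} = 0.9945.
σ = (4.104 − 3.285)/(0.9945 − (0)) = 0.824.
μ = 3.285 − (0)·0.824 = 3.285.
CV = √(exp(σ²)−1) = √(exp(0.6793)−1) = 0.986.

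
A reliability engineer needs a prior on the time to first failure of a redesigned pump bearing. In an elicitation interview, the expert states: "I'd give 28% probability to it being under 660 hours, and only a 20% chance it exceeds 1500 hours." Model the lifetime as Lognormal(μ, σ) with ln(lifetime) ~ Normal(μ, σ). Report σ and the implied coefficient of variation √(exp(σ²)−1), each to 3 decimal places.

σ ≈ 0.576, CV ≈ 0.628

If T ~ Lognormal(μ,σ) then ln T ~ Normal(μ,σ), so the p-quantile of ln T is μ + z_p·σ.
ln(660) = 6.492 and ln(1500) = 7.313; z_{0.28} = -0.5828, z_{0.8} = 0.8416.
σ = (7.313 − 6.492)/(0.8416 − (-0.5828)) = 0.576.
μ = 6.492 − (-0.5828)·0.576 = 6.828.
CV = √(exp(σ²)−1) = √(exp(0.3322)−1) = 0.628.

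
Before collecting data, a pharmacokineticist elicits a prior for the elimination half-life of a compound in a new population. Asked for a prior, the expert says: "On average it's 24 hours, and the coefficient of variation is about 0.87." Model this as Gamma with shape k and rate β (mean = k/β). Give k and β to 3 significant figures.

For Gamma(k, rate β): mean = k/β, variance = k/β², so CV = 1/√k.
CV = 0.87, hence k = 1/CV² = 1.32.
Then β = k/mean = 1.32/24 = 0.055.

k ≈ 1.32, β ≈ 0.055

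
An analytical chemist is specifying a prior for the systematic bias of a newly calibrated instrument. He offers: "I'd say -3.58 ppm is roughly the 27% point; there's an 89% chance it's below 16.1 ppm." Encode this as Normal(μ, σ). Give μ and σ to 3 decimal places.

μ = 2.977, σ = 10.699

For Normal(μ,σ), the p-quantile is μ + z_p·σ. Here z_{0.27} = -0.6128, z_{0.89} = 1.227.
So -3.58 = μ − 0.6128σ and 16.1 = μ + 1.227σ.
Subtracting: σ = (16.1 − -3.58)/(1.227 − (-0.6128)) = 10.699.
Then μ = -3.58 − (-0.6128)·10.699 = 2.977.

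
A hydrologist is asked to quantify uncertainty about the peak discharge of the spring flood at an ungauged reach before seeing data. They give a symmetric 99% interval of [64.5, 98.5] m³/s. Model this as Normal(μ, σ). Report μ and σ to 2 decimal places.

μ = 81.50, σ = 6.60

A symmetric 99% interval runs μ ± z·σ with z = 2.576.
Half-width = 17, so σ = 17/2.576 = 6.60.
μ is the interval midpoint, 81.50.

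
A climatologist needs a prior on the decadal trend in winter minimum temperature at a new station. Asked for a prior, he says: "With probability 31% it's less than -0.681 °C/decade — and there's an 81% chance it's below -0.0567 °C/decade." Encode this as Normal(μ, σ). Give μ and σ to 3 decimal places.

μ = -0.456, σ = 0.454

The p-quantile of Normal(μ,σ) is μ + z_p·σ, with z_{0.31} = -0.4959 and z_{0.81} = 0.8779.
Eliminate σ: μ = (z₂·x₁ − z₁·x₂)/(z₂ − z₁) = (0.8779·-0.681 − (-0.4959)·-0.0567)/1.374 = -0.456.
Then σ = (x₂ − x₁)/(z₂ − z₁) = (-0.0567 − -0.681)/1.374 = 0.454.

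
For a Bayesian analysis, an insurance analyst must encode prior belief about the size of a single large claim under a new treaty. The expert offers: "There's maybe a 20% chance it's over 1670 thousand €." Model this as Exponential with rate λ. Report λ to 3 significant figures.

λ ≈ 0.000964

P(T > 1670.0) = e^(−λ·1670.0) = 0.2, so λ = −ln(0.2)/1670.0 = 0.000964.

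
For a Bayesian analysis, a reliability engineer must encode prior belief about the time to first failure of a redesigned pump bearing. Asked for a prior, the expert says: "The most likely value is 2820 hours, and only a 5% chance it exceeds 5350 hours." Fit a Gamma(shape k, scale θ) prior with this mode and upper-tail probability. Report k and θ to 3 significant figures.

k ≈ 7.78, θ ≈ 416

Gamma(k,θ) with k>1 has mode (k−1)θ, so θ = 2820/(k−1).
Need P(X < 5350) = 0.95 with θ tied to k this way. Start at k = 2, θ = 2820: P(X<5350) ≈ 0.565.
Too low — raise k to concentrate. Iterating converges to k ≈ 7.78.
Then θ = 2820/(7.78−1) ≈ 416.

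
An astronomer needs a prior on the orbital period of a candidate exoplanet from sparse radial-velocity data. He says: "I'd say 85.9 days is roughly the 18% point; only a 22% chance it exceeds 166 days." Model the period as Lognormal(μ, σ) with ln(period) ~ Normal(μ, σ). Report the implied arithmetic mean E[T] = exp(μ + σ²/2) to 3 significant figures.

E[T] ≈ 133 days

If T ~ Lognormal(μ,σ) then ln T ~ Normal(μ,σ), so the p-quantile of ln T is μ + z_p·σ.
ln(85.9) = 4.453 and ln(166) = 5.112; z_{0.18} = -0.9154, z_{0.78} = 0.7722.
σ = (5.112 − 4.453)/(0.7722 − (-0.9154)) = 0.390.
μ = 4.453 − (-0.9154)·0.390 = 4.811.
E[T] = exp(μ + σ²/2) = exp(4.811 + 0.0762) = 133 days.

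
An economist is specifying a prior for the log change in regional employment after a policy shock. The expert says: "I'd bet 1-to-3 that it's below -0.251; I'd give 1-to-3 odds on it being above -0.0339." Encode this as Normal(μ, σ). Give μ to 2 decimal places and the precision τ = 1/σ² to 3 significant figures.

For Normal(μ,σ), the p-quantile is μ + z_p·σ. Here z_{0.25} = -0.6745, z_{0.75} = 0.6745.
So -0.251 = μ − 0.6745σ and -0.0339 = μ + 0.6745σ.
Subtracting: σ = (-0.0339 − -0.251)/(0.6745 − (-0.6745)) = 0.16.
Then μ = -0.251 − (-0.6745)·0.16 = -0.14.
Precision τ = 1/σ² = 1/0.1609² = 38.6.

μ = -0.14, τ = 38.6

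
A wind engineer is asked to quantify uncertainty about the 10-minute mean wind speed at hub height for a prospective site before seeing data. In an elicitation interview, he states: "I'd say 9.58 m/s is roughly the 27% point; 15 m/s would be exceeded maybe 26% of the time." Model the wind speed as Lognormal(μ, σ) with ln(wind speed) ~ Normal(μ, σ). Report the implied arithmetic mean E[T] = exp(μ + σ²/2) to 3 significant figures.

If T ~ Lognormal(μ,σ) then ln T ~ Normal(μ,σ), so the p-quantile of ln T is μ + z_p·σ.
ln(9.58) = 2.26 and ln(15) = 2.708; z_{0.27} = -0.6128, z_{0.74} = 0.6433.
σ = (2.708 − 2.26)/(0.6433 − (-0.6128)) = 0.357.
μ = 2.26 − (-0.6128)·0.357 = 2.478.
E[T] = exp(μ + σ²/2) = exp(2.478 + 0.0637) = 12.7 m/s.

E[T] ≈ 12.7 m/s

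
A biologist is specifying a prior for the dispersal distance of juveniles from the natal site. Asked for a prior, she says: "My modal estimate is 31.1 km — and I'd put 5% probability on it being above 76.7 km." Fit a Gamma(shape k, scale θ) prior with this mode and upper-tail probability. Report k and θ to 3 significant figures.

k ≈ 4.34, θ ≈ 9.32

Gamma(k,θ) with k>1 has mode (k−1)θ, so θ = 31.1/(k−1).
Need P(X < 76.7) = 0.95 with θ tied to k this way. Start at k = 2, θ = 31.1: P(X<76.7) ≈ 0.706.
Too low — raise k to concentrate. Iterating converges to k ≈ 4.34.
Then θ = 31.1/(4.34−1) ≈ 9.32.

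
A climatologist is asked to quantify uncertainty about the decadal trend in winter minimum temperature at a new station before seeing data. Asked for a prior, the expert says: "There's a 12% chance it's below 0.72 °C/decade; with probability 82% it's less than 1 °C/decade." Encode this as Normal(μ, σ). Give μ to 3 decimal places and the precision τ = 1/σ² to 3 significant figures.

The p-quantile of Normal(μ,σ) is μ + z_p·σ, with z_{0.12} = -1.175 and z_{0.82} = 0.9154.
Eliminate σ: μ = (z₂·x₁ − z₁·x₂)/(z₂ − z₁) = (0.9154·0.72 − (-1.175)·1)/2.09 = 0.877.
Then σ = (x₂ − x₁)/(z₂ − z₁) = (1 − 0.72)/2.09 = 0.134.
Precision τ = 1/σ² = 1/0.1339² = 55.7.

μ = 0.877, τ = 55.7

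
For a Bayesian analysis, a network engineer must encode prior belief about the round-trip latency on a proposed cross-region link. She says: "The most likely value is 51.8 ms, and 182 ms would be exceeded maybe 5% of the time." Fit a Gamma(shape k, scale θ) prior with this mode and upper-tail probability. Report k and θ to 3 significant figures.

Gamma(k,θ) with k>1 has mode (k−1)θ, so θ = 51.8/(k−1).
Need P(X < 182) = 0.95 with θ tied to k this way. Start at k = 2, θ = 51.8: P(X<182) ≈ 0.866.
Too low — raise k to concentrate. Iterating converges to k ≈ 2.63.
Then θ = 51.8/(2.63−1) ≈ 31.7.

k ≈ 2.63, θ ≈ 31.7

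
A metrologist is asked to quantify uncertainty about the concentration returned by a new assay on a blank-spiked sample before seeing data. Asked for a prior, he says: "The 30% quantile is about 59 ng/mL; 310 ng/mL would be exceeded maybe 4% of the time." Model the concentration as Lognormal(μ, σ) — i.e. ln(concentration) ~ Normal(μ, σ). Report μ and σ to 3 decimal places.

If T ~ Lognormal(μ,σ) then ln T ~ Normal(μ,σ), so the p-quantile of ln T is μ + z_p·σ.
ln(59) = 4.078 and ln(310) = 5.737; z_{0.3} = -0.5244, z_{0.96} = 1.751.
σ = (5.737 − 4.078)/(1.751 − (-0.5244)) = 0.729.
μ = 4.078 − (-0.5244)·0.729 = 4.460.

μ ≈ 4.460, σ ≈ 0.729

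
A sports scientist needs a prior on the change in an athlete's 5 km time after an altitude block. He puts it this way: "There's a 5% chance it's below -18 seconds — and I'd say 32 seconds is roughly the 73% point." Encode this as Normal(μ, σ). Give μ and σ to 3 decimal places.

For Normal(μ,σ), the p-quantile is μ + z_p·σ. Here z_{0.05} = -1.645, z_{0.73} = 0.6128.
So -18 = μ − 1.645σ and 32 = μ + 0.6128σ.
Subtracting: σ = (32 − -18)/(0.6128 − (-1.645)) = 22.147.
Then μ = -18 − (-1.645)·22.147 = 18.428.

μ = 18.428, σ = 22.147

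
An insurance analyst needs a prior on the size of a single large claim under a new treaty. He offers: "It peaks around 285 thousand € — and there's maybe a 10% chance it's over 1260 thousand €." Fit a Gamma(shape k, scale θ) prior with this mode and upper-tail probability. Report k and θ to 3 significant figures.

Gamma(k,θ) with k>1 has mode (k−1)θ, so θ = 285/(k−1).
Need P(X < 1260) = 0.9 with θ tied to k this way. Start at k = 2, θ = 285: P(X<1260) ≈ 0.935.
Too high — lower k to spread out. Iterating converges to k ≈ 1.82.
Then θ = 285/(1.82−1) ≈ 348.

k ≈ 1.82, θ ≈ 348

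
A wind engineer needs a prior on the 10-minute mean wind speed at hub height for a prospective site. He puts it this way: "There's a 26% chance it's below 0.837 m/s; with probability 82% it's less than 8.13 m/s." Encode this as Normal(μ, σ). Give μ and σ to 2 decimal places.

μ = 3.85, σ = 4.68

For Normal(μ,σ), the p-quantile is μ + z_p·σ. Here z_{0.26} = -0.6433, z_{0.82} = 0.9154.
So 0.837 = μ − 0.6433σ and 8.13 = μ + 0.9154σ.
Subtracting: σ = (8.13 − 0.837)/(0.9154 − (-0.6433)) = 4.68.
Then μ = 0.837 − (-0.6433)·4.68 = 3.85.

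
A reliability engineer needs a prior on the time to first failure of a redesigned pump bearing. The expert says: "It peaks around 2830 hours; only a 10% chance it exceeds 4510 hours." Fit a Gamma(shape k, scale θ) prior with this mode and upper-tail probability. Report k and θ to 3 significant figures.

k ≈ 9.65, θ ≈ 327

Gamma(k,θ) with k>1 has mode (k−1)θ, so θ = 2830/(k−1).
Need P(X < 4510) = 0.9 with θ tied to k this way. Start at k = 2, θ = 2830: P(X<4510) ≈ 0.473.
Too low — raise k to concentrate. Iterating converges to k ≈ 9.65.
Then θ = 2830/(9.65−1) ≈ 327.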